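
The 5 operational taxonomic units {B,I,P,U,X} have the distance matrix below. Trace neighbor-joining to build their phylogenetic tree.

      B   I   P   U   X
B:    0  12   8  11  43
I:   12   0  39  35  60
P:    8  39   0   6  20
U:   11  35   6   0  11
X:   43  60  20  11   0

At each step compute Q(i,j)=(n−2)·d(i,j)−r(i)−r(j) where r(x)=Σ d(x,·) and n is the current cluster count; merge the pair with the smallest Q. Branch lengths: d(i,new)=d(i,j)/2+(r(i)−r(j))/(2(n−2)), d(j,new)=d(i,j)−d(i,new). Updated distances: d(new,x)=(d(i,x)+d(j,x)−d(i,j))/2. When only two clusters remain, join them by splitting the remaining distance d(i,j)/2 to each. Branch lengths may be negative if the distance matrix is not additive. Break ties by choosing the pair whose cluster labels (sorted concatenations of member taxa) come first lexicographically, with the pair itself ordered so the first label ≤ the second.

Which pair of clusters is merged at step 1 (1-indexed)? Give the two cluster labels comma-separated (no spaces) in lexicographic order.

B,I

iteration 1: select B,I (d=12, Q=-184); attach at lengths (-6, 18); label the merged cluster BI
  updated: d(BI,P)=35/2, d(BI,U)=17, d(BI,X)=91/2
iteration 2: select BI,P (d=35/2, Q=-177/2); attach at lengths (143/8, -3/8); label the merged cluster BIP
  updated: d(BIP,U)=11/4, d(BIP,X)=24
iteration 3: select BIP,U (d=11/4, Q=-151/4); attach at lengths (63/8, -41/8); label the merged cluster BIPU
  updated: d(BIPU,X)=129/8
iteration 4: select BIPU,X (d=129/8); attach at lengths (129/16, 129/16); label the merged cluster BIPUX
final tree: ((((B:-6,I:18):143/8,P:-3/8):63/8,U:-41/8):129/16,X:129/16)
total length: 387/8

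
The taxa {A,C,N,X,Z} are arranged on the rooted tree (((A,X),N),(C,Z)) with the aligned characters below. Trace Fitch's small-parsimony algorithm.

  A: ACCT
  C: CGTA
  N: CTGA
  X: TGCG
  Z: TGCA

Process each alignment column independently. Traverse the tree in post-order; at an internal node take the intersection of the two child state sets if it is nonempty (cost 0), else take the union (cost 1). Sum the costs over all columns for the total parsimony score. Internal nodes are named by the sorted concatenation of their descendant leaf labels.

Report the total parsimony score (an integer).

9

[col 0] AX: children A:{A}, X:{T} ∪→ {A,T}; cost 1
[col 0] ANX: children AX:{A,T}, N:{C} ∪→ {A,C,T}; cost 1
[col 0] CZ: children C:{C}, Z:{T} ∪→ {C,T}; cost 1
[col 0] ACNXZ: children ANX:{A,C,T}, CZ:{C,T} ∩→ {C,T}; cost 0
[col 1] AX: children A:{C}, X:{G} ∪→ {C,G}; cost 1
[col 1] ANX: children AX:{C,G}, N:{T} ∪→ {C,G,T}; cost 1
[col 1] CZ: children C:{G}, Z:{G} ∩→ {G}; cost 0
[col 1] ACNXZ: children ANX:{C,G,T}, CZ:{G} ∩→ {G}; cost 0
[col 2] AX: children A:{C}, X:{C} ∩→ {C}; cost 0
[col 2] ANX: children AX:{C}, N:{G} ∪→ {C,G}; cost 1
[col 2] CZ: children C:{T}, Z:{C} ∪→ {C,T}; cost 1
[col 2] ACNXZ: children ANX:{C,G}, CZ:{C,T} ∩→ {C}; cost 0
[col 3] AX: children A:{T}, X:{G} ∪→ {G,T}; cost 1
[col 3] ANX: children AX:{G,T}, N:{A} ∪→ {A,G,T}; cost 1
[col 3] CZ: children C:{A}, Z:{A} ∩→ {A}; cost 0
[col 3] ACNXZ: children ANX:{A,G,T}, CZ:{A} ∩→ {A}; cost 0
per-site changes: [3, 2, 2, 2]; total = 9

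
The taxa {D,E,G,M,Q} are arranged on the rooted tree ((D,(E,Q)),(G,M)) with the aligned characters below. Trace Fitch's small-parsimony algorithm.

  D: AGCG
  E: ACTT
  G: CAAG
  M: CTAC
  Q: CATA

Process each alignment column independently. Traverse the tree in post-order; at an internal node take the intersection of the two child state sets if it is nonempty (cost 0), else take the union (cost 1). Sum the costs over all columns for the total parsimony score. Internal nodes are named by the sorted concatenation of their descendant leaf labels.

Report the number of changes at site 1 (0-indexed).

3

EQ@0: {A} ∪ {C} = {A,C} (union, +1)
DEQ@0: {A} ∩ {A,C} = {A} (intersection, +0)
GM@0: {C} ∩ {C} = {C} (intersection, +0)
DEGMQ@0: {A} ∪ {C} = {A,C} (union, +1)
EQ@1: {C} ∪ {A} = {A,C} (union, +1)
DEQ@1: {G} ∪ {A,C} = {A,C,G} (union, +1)
GM@1: {A} ∪ {T} = {A,T} (union, +1)
DEGMQ@1: {A,C,G} ∩ {A,T} = {A} (intersection, +0)
EQ@2: {T} ∩ {T} = {T} (intersection, +0)
DEQ@2: {C} ∪ {T} = {C,T} (union, +1)
GM@2: {A} ∩ {A} = {A} (intersection, +0)
DEGMQ@2: {C,T} ∪ {A} = {A,C,T} (union, +1)
EQ@3: {T} ∪ {A} = {A,T} (union, +1)
DEQ@3: {G} ∪ {A,T} = {A,G,T} (union, +1)
GM@3: {G} ∪ {C} = {C,G} (union, +1)
DEGMQ@3: {A,G,T} ∩ {C,G} = {G} (intersection, +0)
per-site changes: [2, 3, 2, 3]; total = 10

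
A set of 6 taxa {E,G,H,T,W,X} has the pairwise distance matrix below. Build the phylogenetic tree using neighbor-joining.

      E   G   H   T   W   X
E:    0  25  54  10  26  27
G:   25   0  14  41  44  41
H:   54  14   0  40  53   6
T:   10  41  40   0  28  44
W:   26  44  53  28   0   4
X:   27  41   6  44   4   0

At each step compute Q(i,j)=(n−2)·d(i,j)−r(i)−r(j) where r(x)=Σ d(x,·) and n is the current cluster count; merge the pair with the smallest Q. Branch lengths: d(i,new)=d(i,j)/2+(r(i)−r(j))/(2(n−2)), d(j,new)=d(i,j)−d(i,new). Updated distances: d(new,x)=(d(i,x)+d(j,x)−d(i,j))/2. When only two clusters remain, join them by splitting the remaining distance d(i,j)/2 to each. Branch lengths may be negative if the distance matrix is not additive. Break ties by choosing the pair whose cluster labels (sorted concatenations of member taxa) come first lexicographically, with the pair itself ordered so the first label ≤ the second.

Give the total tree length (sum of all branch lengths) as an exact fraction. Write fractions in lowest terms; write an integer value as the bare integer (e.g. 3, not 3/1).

iteration 1: select G,H (d=14, Q=-276); attach at lengths (27/4, 29/4); label the merged cluster GH
  updated: d(E,GH)=65/2, d(GH,T)=67/2, d(GH,W)=83/2, d(GH,X)=33/2
iteration 2: select E,T (d=10, Q=-181); attach at lengths (5/3, 25/3); label the merged cluster ET
  updated: d(ET,GH)=28, d(ET,W)=22, d(ET,X)=61/2
iteration 3: select ET,GH (d=28, Q=-221/2); attach at lengths (101/8, 123/8); label the merged cluster EGHT
  updated: d(EGHT,W)=71/4, d(EGHT,X)=19/2
iteration 4: select EGHT,W (d=71/4, Q=-125/4); attach at lengths (93/8, 49/8); label the merged cluster EGHTW
  updated: d(EGHTW,X)=-17/8
iteration 5: select EGHTW,X (d=-17/8); attach at lengths (-17/16, -17/16); label the merged cluster EGHTWX
final tree: ((((E:5/3,T:25/3):101/8,(G:27/4,H:29/4):123/8):93/8,W:49/8):-17/16,X:-17/16)
total length: 541/8

541/8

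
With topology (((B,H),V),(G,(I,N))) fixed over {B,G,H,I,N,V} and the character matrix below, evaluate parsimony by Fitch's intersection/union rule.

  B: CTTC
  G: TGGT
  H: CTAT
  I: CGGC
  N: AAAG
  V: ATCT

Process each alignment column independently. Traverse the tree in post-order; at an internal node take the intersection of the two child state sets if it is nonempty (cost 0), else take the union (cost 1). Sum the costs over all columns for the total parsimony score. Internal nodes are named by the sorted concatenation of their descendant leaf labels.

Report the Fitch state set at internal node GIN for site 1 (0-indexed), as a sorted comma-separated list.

BH@0: {C} ∩ {C} = {C} (intersection, +0)
BHV@0: {C} ∪ {A} = {A,C} (union, +1)
IN@0: {C} ∪ {A} = {A,C} (union, +1)
GIN@0: {T} ∪ {A,C} = {A,C,T} (union, +1)
BGHINV@0: {A,C} ∩ {A,C,T} = {A,C} (intersection, +0)
BH@1: {T} ∩ {T} = {T} (intersection, +0)
BHV@1: {T} ∩ {T} = {T} (intersection, +0)
IN@1: {G} ∪ {A} = {A,G} (union, +1)
GIN@1: {G} ∩ {A,G} = {G} (intersection, +0)
BGHINV@1: {T} ∪ {G} = {G,T} (union, +1)
BH@2: {T} ∪ {A} = {A,T} (union, +1)
BHV@2: {A,T} ∪ {C} = {A,C,T} (union, +1)
IN@2: {G} ∪ {A} = {A,G} (union, +1)
GIN@2: {G} ∩ {A,G} = {G} (intersection, +0)
BGHINV@2: {A,C,T} ∪ {G} = {A,C,G,T} (union, +1)
BH@3: {C} ∪ {T} = {C,T} (union, +1)
BHV@3: {C,T} ∩ {T} = {T} (intersection, +0)
IN@3: {C} ∪ {G} = {C,G} (union, +1)
GIN@3: {T} ∪ {C,G} = {C,G,T} (union, +1)
BGHINV@3: {T} ∩ {C,G,T} = {T} (intersection, +0)
per-site changes: [3, 2, 4, 3]; total = 12

G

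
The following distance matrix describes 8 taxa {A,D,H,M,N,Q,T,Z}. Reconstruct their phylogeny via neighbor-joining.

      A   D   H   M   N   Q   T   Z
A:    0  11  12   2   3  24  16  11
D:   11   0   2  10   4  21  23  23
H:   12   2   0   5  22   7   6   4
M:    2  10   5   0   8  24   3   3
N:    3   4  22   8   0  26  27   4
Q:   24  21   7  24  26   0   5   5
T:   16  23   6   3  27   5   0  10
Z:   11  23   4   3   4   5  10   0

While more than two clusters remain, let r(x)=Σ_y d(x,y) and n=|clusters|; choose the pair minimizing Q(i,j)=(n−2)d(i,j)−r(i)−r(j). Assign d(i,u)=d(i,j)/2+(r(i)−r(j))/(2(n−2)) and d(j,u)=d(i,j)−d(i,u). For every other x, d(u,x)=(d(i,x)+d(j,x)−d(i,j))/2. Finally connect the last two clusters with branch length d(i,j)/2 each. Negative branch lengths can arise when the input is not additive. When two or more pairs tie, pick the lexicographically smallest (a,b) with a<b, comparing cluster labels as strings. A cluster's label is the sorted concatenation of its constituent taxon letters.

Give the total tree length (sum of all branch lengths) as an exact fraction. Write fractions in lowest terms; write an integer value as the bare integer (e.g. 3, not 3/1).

1745/64

iteration 1: select Q,T (d=5, Q=-172); attach at lengths (13/3, 2/3); label the merged cluster QT
  updated: d(A,QT)=35/2, d(D,QT)=39/2, d(H,QT)=4, d(M,QT)=11, d(N,QT)=24, d(QT,Z)=5
iteration 2: select D,N (d=4, Q=-229/2); attach at lengths (49/20, 31/20); label the merged cluster DN
  updated: d(A,DN)=5, d(DN,H)=10, d(DN,M)=7, d(DN,QT)=79/4, d(DN,Z)=23/2
iteration 3: select A,DN (d=5, Q=-323/4); attach at lengths (57/32, 103/32); label the merged cluster ADN
  updated: d(ADN,H)=17/2, d(ADN,M)=2, d(ADN,QT)=129/8, d(ADN,Z)=35/4
iteration 4: select ADN,M (d=2, Q=-403/8); attach at lengths (163/48, -67/48); label the merged cluster ADMN
  updated: d(ADMN,H)=23/4, d(ADMN,QT)=201/16, d(ADMN,Z)=39/8
iteration 5: select ADMN,Z (d=39/8, Q=-437/16); attach at lengths (305/64, 7/64); label the merged cluster ADMNZ
  updated: d(ADMNZ,H)=39/16, d(ADMNZ,QT)=203/32
iteration 6: select ADMNZ,H (d=39/16, Q=-409/32); attach at lengths (153/64, 3/64); label the merged cluster ADHMNZ
  updated: d(ADHMNZ,QT)=253/64
iteration 7: select ADHMNZ,QT (d=253/64); attach at lengths (253/128, 253/128); label the merged cluster ADHMNQTZ
final tree: (((((A:57/32,(D:49/20,N:31/20):103/32):163/48,M:-67/48):305/64,Z:7/64):153/64,H:3/64):253/128,(Q:13/3,T:2/3):253/128)
total length: 1745/64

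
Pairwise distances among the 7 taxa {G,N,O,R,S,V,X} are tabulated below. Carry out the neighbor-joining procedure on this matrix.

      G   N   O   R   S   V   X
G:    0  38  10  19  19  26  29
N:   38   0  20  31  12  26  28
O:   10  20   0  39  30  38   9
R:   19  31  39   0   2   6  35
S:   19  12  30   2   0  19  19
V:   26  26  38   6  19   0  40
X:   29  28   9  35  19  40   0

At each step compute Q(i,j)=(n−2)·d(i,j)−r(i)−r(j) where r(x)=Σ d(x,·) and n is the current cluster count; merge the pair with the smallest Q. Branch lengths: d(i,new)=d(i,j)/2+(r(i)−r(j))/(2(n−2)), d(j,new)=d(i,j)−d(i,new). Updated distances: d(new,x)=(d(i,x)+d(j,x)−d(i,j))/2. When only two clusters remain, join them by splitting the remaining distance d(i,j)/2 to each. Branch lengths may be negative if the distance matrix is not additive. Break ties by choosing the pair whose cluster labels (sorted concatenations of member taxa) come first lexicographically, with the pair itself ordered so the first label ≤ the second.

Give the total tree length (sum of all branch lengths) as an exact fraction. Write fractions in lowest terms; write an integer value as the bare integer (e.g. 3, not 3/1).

step 1: merge (O,X) at d=9, Q=-261; branch lengths O→31/10, X→59/10; new cluster OX
  updated: d(G,OX)=15, d(N,OX)=39/2, d(OX,R)=65/2, d(OX,S)=20, d(OX,V)=69/2
step 2: merge (G,OX) at d=15, Q=-357/2; branch lengths G→111/16, OX→129/16; new cluster GOX
  updated: d(GOX,N)=85/4, d(GOX,R)=73/4, d(GOX,S)=12, d(GOX,V)=91/4
step 3: merge (R,V) at d=6, Q=-113; branch lengths R→1/4, V→23/4; new cluster RV
  updated: d(GOX,RV)=35/2, d(N,RV)=51/2, d(RV,S)=15/2
step 4: merge (GOX,N) at d=85/4, Q=-67; branch lengths GOX→69/8, N→101/8; new cluster GNOX
  updated: d(GNOX,RV)=87/8, d(GNOX,S)=11/8
step 5: merge (GNOX,RV) at d=87/8, Q=-79/4; branch lengths GNOX→19/8, RV→17/2; new cluster GNORVX
  updated: d(GNORVX,S)=-1
step 6: merge (GNORVX,S) at d=-1; branch lengths GNORVX→-1/2, S→-1/2; new cluster GNORSVX
final tree: ((((G:111/16,(O:31/10,X:59/10):129/16):69/8,N:101/8):19/8,(R:1/4,V:23/4):17/2):-1/2,S:-1/2)
total length: 489/8

489/8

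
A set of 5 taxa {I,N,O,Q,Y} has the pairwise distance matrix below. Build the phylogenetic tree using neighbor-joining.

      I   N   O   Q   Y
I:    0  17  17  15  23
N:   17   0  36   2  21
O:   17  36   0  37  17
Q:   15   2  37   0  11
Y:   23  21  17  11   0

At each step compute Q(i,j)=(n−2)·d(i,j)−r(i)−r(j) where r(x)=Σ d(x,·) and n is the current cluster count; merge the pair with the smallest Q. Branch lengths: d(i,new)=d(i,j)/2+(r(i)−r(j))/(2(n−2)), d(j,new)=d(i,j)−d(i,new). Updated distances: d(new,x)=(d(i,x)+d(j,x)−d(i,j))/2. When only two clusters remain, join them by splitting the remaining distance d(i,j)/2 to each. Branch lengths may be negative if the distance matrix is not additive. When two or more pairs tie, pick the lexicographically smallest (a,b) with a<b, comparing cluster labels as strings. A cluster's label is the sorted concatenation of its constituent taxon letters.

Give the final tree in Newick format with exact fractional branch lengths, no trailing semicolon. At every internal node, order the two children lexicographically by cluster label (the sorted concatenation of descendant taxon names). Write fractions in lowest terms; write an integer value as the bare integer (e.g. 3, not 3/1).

(((I:39/8,(N:17/6,Q:-5/6):81/8):53/8,O:97/8):39/16,Y:39/16)

iteration 1: select N,Q (d=2, Q=-135); attach at lengths (17/6, -5/6); label the merged cluster NQ
  updated: d(I,NQ)=15, d(NQ,O)=71/2, d(NQ,Y)=15
iteration 2: select I,NQ (d=15, Q=-181/2); attach at lengths (39/8, 81/8); label the merged cluster INQ
  updated: d(INQ,O)=75/4, d(INQ,Y)=23/2
iteration 3: select INQ,O (d=75/4, Q=-189/4); attach at lengths (53/8, 97/8); label the merged cluster INOQ
  updated: d(INOQ,Y)=39/8
iteration 4: select INOQ,Y (d=39/8); attach at lengths (39/16, 39/16); label the merged cluster INOQY
final tree: (((I:39/8,(N:17/6,Q:-5/6):81/8):53/8,O:97/8):39/16,Y:39/16)
total length: 325/8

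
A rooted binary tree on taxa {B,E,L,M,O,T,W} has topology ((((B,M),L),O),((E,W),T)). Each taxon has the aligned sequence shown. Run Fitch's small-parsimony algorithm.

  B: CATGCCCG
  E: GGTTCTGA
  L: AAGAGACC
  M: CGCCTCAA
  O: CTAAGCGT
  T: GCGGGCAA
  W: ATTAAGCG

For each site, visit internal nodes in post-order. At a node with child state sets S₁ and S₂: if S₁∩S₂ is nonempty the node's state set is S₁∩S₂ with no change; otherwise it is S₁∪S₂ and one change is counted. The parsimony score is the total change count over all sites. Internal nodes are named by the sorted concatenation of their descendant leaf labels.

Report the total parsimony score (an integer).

30

site 0, node BM: B={C} ∩ M={C} → {C} (+0)
site 0, node BLM: BM={C} ∪ L={A} → {A,C} (+1)
site 0, node BLMO: BLM={A,C} ∩ O={C} → {C} (+0)
site 0, node EW: E={G} ∪ W={A} → {A,G} (+1)
site 0, node ETW: EW={A,G} ∩ T={G} → {G} (+0)
site 0, node BELMOTW: BLMO={C} ∪ ETW={G} → {C,G} (+1)
site 1, node BM: B={A} ∪ M={G} → {A,G} (+1)
site 1, node BLM: BM={A,G} ∩ L={A} → {A} (+0)
site 1, node BLMO: BLM={A} ∪ O={T} → {A,T} (+1)
site 1, node EW: E={G} ∪ W={T} → {G,T} (+1)
site 1, node ETW: EW={G,T} ∪ T={C} → {C,G,T} (+1)
site 1, node BELMOTW: BLMO={A,T} ∩ ETW={C,G,T} → {T} (+0)
site 2, node BM: B={T} ∪ M={C} → {C,T} (+1)
site 2, node BLM: BM={C,T} ∪ L={G} → {C,G,T} (+1)
site 2, node BLMO: BLM={C,G,T} ∪ O={A} → {A,C,G,T} (+1)
site 2, node EW: E={T} ∩ W={T} → {T} (+0)
site 2, node ETW: EW={T} ∪ T={G} → {G,T} (+1)
site 2, node BELMOTW: BLMO={A,C,G,T} ∩ ETW={G,T} → {G,T} (+0)
site 3, node BM: B={G} ∪ M={C} → {C,G} (+1)
site 3, node BLM: BM={C,G} ∪ L={A} → {A,C,G} (+1)
site 3, node BLMO: BLM={A,C,G} ∩ O={A} → {A} (+0)
site 3, node EW: E={T} ∪ W={A} → {A,T} (+1)
site 3, node ETW: EW={A,T} ∪ T={G} → {A,G,T} (+1)
site 3, node BELMOTW: BLMO={A} ∩ ETW={A,G,T} → {A} (+0)
site 4, node BM: B={C} ∪ M={T} → {C,T} (+1)
site 4, node BLM: BM={C,T} ∪ L={G} → {C,G,T} (+1)
site 4, node BLMO: BLM={C,G,T} ∩ O={G} → {G} (+0)
site 4, node EW: E={C} ∪ W={A} → {A,C} (+1)
site 4, node ETW: EW={A,C} ∪ T={G} → {A,C,G} (+1)
site 4, node BELMOTW: BLMO={G} ∩ ETW={A,C,G} → {G} (+0)
site 5, node BM: B={C} ∩ M={C} → {C} (+0)
site 5, node BLM: BM={C} ∪ L={A} → {A,C} (+1)
site 5, node BLMO: BLM={A,C} ∩ O={C} → {C} (+0)
site 5, node EW: E={T} ∪ W={G} → {G,T} (+1)
site 5, node ETW: EW={G,T} ∪ T={C} → {C,G,T} (+1)
site 5, node BELMOTW: BLMO={C} ∩ ETW={C,G,T} → {C} (+0)
site 6, node BM: B={C} ∪ M={A} → {A,C} (+1)
site 6, node BLM: BM={A,C} ∩ L={C} → {C} (+0)
site 6, node BLMO: BLM={C} ∪ O={G} → {C,G} (+1)
site 6, node EW: E={G} ∪ W={C} → {C,G} (+1)
site 6, node ETW: EW={C,G} ∪ T={A} → {A,C,G} (+1)
site 6, node BELMOTW: BLMO={C,G} ∩ ETW={A,C,G} → {C,G} (+0)
site 7, node BM: B={G} ∪ M={A} → {A,G} (+1)
site 7, node BLM: BM={A,G} ∪ L={C} → {A,C,G} (+1)
site 7, node BLMO: BLM={A,C,G} ∪ O={T} → {A,C,G,T} (+1)
site 7, node EW: E={A} ∪ W={G} → {A,G} (+1)
site 7, node ETW: EW={A,G} ∩ T={A} → {A} (+0)
site 7, node BELMOTW: BLMO={A,C,G,T} ∩ ETW={A} → {A} (+0)
per-site changes: [3, 4, 4, 4, 4, 3, 4, 4]; total = 30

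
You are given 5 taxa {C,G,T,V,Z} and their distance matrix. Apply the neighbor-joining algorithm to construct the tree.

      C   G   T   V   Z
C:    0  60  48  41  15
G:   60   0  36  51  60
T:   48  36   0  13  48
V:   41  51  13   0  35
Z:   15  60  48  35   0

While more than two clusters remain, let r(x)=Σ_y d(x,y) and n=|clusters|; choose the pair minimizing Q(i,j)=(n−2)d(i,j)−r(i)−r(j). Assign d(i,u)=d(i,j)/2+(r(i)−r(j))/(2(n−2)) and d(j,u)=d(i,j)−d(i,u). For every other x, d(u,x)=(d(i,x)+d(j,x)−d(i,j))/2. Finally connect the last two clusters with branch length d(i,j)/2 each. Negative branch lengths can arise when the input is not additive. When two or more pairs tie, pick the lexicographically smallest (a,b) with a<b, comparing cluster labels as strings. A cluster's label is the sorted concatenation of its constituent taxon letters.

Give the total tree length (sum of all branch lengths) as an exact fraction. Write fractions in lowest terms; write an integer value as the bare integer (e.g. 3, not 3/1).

349/4

step 1: merge (C,Z) at d=15, Q=-277; branch lengths C→17/2, Z→13/2; new cluster CZ
  updated: d(CZ,G)=105/2, d(CZ,T)=81/2, d(CZ,V)=61/2
step 2: merge (CZ,G) at d=105/2, Q=-158; branch lengths CZ→89/4, G→121/4; new cluster CGZ
  updated: d(CGZ,T)=12, d(CGZ,V)=29/2
step 3: merge (CGZ,T) at d=12, Q=-79/2; branch lengths CGZ→27/4, T→21/4; new cluster CGTZ
  updated: d(CGTZ,V)=31/4
step 4: merge (CGTZ,V) at d=31/4; branch lengths CGTZ→31/8, V→31/8; new cluster CGTVZ
final tree: ((((C:17/2,Z:13/2):89/4,G:121/4):27/4,T:21/4):31/8,V:31/8)
total length: 349/4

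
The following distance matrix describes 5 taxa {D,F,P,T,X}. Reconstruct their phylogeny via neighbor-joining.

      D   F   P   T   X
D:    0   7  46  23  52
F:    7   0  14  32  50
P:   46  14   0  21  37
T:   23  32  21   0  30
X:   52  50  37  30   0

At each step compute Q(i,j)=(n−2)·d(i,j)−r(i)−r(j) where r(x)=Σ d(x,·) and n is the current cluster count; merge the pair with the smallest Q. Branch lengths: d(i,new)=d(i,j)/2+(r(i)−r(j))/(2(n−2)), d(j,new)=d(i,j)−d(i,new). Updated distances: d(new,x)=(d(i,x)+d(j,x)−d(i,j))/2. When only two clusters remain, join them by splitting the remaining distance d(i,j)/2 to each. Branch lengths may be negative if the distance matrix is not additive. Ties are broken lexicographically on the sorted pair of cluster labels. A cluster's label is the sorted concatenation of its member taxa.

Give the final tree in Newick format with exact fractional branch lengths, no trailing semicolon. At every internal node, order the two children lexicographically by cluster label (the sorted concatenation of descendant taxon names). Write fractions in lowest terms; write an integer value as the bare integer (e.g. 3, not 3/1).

((((D:23/3,F:-2/3):133/8,P:79/8):33/8,T:41/8):199/16,X:199/16)

1. join D+F (d=7, Q=-210) ⇒ DF; edges |D|=23/3, |F|=-2/3
  updated: d(DF,P)=53/2, d(DF,T)=24, d(DF,X)=95/2
2. join DF+P (d=53/2, Q=-259/2) ⇒ DFP; edges |DF|=133/8, |P|=79/8
  updated: d(DFP,T)=37/4, d(DFP,X)=29
3. join DFP+T (d=37/4, Q=-273/4) ⇒ DFPT; edges |DFP|=33/8, |T|=41/8
  updated: d(DFPT,X)=199/8
4. join DFPT+X (d=199/8) ⇒ DFPTX; edges |DFPT|=199/16, |X|=199/16
final tree: ((((D:23/3,F:-2/3):133/8,P:79/8):33/8,T:41/8):199/16,X:199/16)
total length: 541/8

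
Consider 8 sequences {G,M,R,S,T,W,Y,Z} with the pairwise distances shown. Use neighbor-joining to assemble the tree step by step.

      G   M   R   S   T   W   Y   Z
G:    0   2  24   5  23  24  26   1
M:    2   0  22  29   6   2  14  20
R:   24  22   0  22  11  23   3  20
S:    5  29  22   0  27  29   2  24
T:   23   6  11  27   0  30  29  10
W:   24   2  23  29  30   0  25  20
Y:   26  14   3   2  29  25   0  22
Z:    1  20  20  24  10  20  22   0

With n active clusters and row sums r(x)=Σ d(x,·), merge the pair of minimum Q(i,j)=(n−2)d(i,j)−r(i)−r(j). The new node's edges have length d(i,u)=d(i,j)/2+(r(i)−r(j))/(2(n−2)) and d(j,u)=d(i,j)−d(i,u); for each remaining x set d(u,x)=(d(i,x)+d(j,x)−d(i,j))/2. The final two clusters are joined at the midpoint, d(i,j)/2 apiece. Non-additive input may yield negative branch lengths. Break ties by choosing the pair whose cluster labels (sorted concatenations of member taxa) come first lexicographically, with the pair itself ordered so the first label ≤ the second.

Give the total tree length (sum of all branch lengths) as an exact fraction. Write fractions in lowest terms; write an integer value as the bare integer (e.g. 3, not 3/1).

iteration 1: select S,Y (d=2, Q=-247); attach at lengths (29/12, -5/12); label the merged cluster SY
  updated: d(G,SY)=29/2, d(M,SY)=41/2, d(R,SY)=23/2, d(SY,T)=27, d(SY,W)=26, d(SY,Z)=22
iteration 2: select M,W (d=2, Q=-375/2); attach at lengths (-17/4, 25/4); label the merged cluster MW
  updated: d(G,MW)=12, d(MW,R)=43/2, d(MW,SY)=89/4, d(MW,T)=17, d(MW,Z)=19
iteration 3: select G,Z (d=1, Q=-285/2); attach at lengths (13/16, 3/16); label the merged cluster GZ
  updated: d(GZ,MW)=15, d(GZ,R)=43/2, d(GZ,SY)=71/4, d(GZ,T)=16
iteration 4: select R,SY (d=23/2, Q=-219/2); attach at lengths (43/12, 95/12); label the merged cluster RSY
  updated: d(GZ,RSY)=111/8, d(MW,RSY)=129/8, d(RSY,T)=53/4
iteration 5: select GZ,MW (d=15, Q=-63); attach at lengths (107/16, 133/16); label the merged cluster GMWZ
  updated: d(GMWZ,RSY)=15/2, d(GMWZ,T)=9
iteration 6: select GMWZ,RSY (d=15/2, Q=-119/4); attach at lengths (13/8, 47/8); label the merged cluster GMRSWYZ
  updated: d(GMRSWYZ,T)=59/8
iteration 7: select GMRSWYZ,T (d=59/8); attach at lengths (59/16, 59/16); label the merged cluster GMRSTWYZ
final tree: ((((G:13/16,Z:3/16):107/16,(M:-17/4,W:25/4):133/16):13/8,(R:43/12,(S:29/12,Y:-5/12):95/12):47/8):59/16,T:59/16)
total length: 371/8

371/8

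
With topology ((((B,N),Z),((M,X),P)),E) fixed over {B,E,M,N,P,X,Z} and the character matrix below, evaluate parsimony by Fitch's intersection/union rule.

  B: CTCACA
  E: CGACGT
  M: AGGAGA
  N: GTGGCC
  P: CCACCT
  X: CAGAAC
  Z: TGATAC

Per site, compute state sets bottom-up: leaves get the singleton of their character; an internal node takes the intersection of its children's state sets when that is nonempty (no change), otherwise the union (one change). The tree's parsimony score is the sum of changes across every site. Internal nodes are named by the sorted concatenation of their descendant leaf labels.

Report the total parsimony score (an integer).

BN@0: {C} ∪ {G} = {C,G} (union, +1)
BNZ@0: {C,G} ∪ {T} = {C,G,T} (union, +1)
MX@0: {A} ∪ {C} = {A,C} (union, +1)
MPX@0: {A,C} ∩ {C} = {C} (intersection, +0)
BMNPXZ@0: {C,G,T} ∩ {C} = {C} (intersection, +0)
BEMNPXZ@0: {C} ∩ {C} = {C} (intersection, +0)
BN@1: {T} ∩ {T} = {T} (intersection, +0)
BNZ@1: {T} ∪ {G} = {G,T} (union, +1)
MX@1: {G} ∪ {A} = {A,G} (union, +1)
MPX@1: {A,G} ∪ {C} = {A,C,G} (union, +1)
BMNPXZ@1: {G,T} ∩ {A,C,G} = {G} (intersection, +0)
BEMNPXZ@1: {G} ∩ {G} = {G} (intersection, +0)
BN@2: {C} ∪ {G} = {C,G} (union, +1)
BNZ@2: {C,G} ∪ {A} = {A,C,G} (union, +1)
MX@2: {G} ∩ {G} = {G} (intersection, +0)
MPX@2: {G} ∪ {A} = {A,G} (union, +1)
BMNPXZ@2: {A,C,G} ∩ {A,G} = {A,G} (intersection, +0)
BEMNPXZ@2: {A,G} ∩ {A} = {A} (intersection, +0)
BN@3: {A} ∪ {G} = {A,G} (union, +1)
BNZ@3: {A,G} ∪ {T} = {A,G,T} (union, +1)
MX@3: {A} ∩ {A} = {A} (intersection, +0)
MPX@3: {A} ∪ {C} = {A,C} (union, +1)
BMNPXZ@3: {A,G,T} ∩ {A,C} = {A} (intersection, +0)
BEMNPXZ@3: {A} ∪ {C} = {A,C} (union, +1)
BN@4: {C} ∩ {C} = {C} (intersection, +0)
BNZ@4: {C} ∪ {A} = {A,C} (union, +1)
MX@4: {G} ∪ {A} = {A,G} (union, +1)
MPX@4: {A,G} ∪ {C} = {A,C,G} (union, +1)
BMNPXZ@4: {A,C} ∩ {A,C,G} = {A,C} (intersection, +0)
BEMNPXZ@4: {A,C} ∪ {G} = {A,C,G} (union, +1)
BN@5: {A} ∪ {C} = {A,C} (union, +1)
BNZ@5: {A,C} ∩ {C} = {C} (intersection, +0)
MX@5: {A} ∪ {C} = {A,C} (union, +1)
MPX@5: {A,C} ∪ {T} = {A,C,T} (union, +1)
BMNPXZ@5: {C} ∩ {A,C,T} = {C} (intersection, +0)
BEMNPXZ@5: {C} ∪ {T} = {C,T} (union, +1)
per-site changes: [3, 3, 3, 4, 4, 4]; total = 21

21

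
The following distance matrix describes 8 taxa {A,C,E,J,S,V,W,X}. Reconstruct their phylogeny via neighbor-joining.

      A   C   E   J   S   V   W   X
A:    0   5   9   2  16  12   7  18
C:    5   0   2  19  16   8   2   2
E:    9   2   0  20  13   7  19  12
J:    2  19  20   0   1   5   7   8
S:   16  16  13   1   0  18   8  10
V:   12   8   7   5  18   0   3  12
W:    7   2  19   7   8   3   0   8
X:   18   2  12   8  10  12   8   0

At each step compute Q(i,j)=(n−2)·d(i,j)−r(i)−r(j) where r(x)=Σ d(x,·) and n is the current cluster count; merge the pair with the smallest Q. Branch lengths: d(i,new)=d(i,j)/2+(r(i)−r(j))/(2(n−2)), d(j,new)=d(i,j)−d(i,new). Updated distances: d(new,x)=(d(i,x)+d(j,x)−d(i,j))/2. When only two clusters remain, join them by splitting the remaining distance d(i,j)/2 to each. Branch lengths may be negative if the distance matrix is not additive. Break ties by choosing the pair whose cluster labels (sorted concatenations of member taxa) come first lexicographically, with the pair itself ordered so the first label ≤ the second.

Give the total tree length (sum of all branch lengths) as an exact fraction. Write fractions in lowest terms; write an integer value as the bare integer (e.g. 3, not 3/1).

step 1: merge (J,S) at d=1, Q=-138; branch lengths J→-7/6, S→13/6; new cluster JS
  updated: d(A,JS)=17/2, d(C,JS)=17, d(E,JS)=16, d(JS,V)=11, d(JS,W)=7, d(JS,X)=17/2
step 2: merge (C,E) at d=2, Q=-91; branch lengths C→-19/10, E→39/10; new cluster CE
  updated: d(A,CE)=6, d(CE,JS)=31/2, d(CE,V)=13/2, d(CE,W)=19/2, d(CE,X)=6
step 3: merge (CE,X) at d=6, Q=-72; branch lengths CE→15/8, X→33/8; new cluster CEX
  updated: d(A,CEX)=9, d(CEX,JS)=9, d(CEX,V)=25/4, d(CEX,W)=23/4
step 4: merge (A,JS) at d=17/2, Q=-93/2; branch lengths A→53/12, JS→49/12; new cluster AJS
  updated: d(AJS,CEX)=19/4, d(AJS,V)=29/4, d(AJS,W)=11/4
step 5: merge (AJS,CEX) at d=19/4, Q=-22; branch lengths AJS→15/8, CEX→23/8; new cluster ACEJSX
  updated: d(ACEJSX,V)=35/8, d(ACEJSX,W)=15/8
step 6: merge (ACEJSX,V) at d=35/8, Q=-37/4; branch lengths ACEJSX→13/8, V→11/4; new cluster ACEJSVX
  updated: d(ACEJSVX,W)=1/4
step 7: merge (ACEJSVX,W) at d=1/4; branch lengths ACEJSVX→1/8, W→1/8; new cluster ACEJSVWX
final tree: ((((A:53/12,(J:-7/6,S:13/6):49/12):15/8,((C:-19/10,E:39/10):15/8,X:33/8):23/8):13/8,V:11/4):1/8,W:1/8)
total length: 215/8

215/8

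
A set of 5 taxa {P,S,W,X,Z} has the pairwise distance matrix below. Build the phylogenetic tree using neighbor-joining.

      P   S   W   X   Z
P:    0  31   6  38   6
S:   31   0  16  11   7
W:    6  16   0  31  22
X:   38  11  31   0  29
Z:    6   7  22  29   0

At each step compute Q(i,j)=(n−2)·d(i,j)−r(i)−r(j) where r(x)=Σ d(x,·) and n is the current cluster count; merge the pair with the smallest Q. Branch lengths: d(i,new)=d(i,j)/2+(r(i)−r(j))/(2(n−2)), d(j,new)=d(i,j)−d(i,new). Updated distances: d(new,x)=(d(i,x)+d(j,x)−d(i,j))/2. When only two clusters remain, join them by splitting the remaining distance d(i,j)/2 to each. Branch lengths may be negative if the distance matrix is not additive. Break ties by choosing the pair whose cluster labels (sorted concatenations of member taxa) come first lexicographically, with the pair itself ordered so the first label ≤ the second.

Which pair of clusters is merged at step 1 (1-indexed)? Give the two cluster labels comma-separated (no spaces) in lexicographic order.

1. join S+X (d=11, Q=-141) ⇒ SX; edges |S|=-11/6, |X|=77/6
  updated: d(P,SX)=29, d(SX,W)=18, d(SX,Z)=25/2
2. join P+W (d=6, Q=-75) ⇒ PW; edges |P|=7/4, |W|=17/4
  updated: d(PW,SX)=41/2, d(PW,Z)=11
3. join PW+SX (d=41/2, Q=-44) ⇒ PSWX; edges |PW|=19/2, |SX|=11
  updated: d(PSWX,Z)=3/2
4. join PSWX+Z (d=3/2) ⇒ PSWXZ; edges |PSWX|=3/4, |Z|=3/4
final tree: (((P:7/4,W:17/4):19/2,(S:-11/6,X:77/6):11):3/4,Z:3/4)
total length: 39

S,X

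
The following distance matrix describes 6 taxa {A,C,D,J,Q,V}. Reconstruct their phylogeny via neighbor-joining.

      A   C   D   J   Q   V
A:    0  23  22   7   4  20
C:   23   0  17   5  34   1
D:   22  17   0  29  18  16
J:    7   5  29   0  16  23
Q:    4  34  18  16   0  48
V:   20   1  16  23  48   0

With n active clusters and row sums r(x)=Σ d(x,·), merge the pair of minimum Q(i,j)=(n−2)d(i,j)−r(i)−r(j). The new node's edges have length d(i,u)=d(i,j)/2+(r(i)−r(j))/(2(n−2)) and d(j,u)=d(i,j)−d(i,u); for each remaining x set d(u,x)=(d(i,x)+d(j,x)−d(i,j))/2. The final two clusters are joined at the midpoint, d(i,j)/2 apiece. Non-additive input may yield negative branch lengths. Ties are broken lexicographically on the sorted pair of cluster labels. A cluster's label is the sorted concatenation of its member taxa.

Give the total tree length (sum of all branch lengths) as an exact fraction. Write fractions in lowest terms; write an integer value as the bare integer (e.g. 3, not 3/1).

iteration 1: select C,V (d=1, Q=-184); attach at lengths (-3, 4); label the merged cluster CV
  updated: d(A,CV)=21, d(CV,D)=16, d(CV,J)=27/2, d(CV,Q)=81/2
iteration 2: select CV,D (d=16, Q=-128); attach at lengths (9, 7); label the merged cluster CDV
  updated: d(A,CDV)=27/2, d(CDV,J)=53/4, d(CDV,Q)=85/4
iteration 3: select A,Q (d=4, Q=-231/4); attach at lengths (-35/16, 99/16); label the merged cluster AQ
  updated: d(AQ,CDV)=123/8, d(AQ,J)=19/2
iteration 4: select AQ,CDV (d=123/8, Q=-305/8); attach at lengths (93/16, 153/16); label the merged cluster ACDQV
  updated: d(ACDQV,J)=59/16
iteration 5: select ACDQV,J (d=59/16); attach at lengths (59/32, 59/32); label the merged cluster ACDJQV
final tree: (((A:-35/16,Q:99/16):93/16,((C:-3,V:4):9,D:7):153/16):59/32,J:59/32)
total length: 641/16

641/16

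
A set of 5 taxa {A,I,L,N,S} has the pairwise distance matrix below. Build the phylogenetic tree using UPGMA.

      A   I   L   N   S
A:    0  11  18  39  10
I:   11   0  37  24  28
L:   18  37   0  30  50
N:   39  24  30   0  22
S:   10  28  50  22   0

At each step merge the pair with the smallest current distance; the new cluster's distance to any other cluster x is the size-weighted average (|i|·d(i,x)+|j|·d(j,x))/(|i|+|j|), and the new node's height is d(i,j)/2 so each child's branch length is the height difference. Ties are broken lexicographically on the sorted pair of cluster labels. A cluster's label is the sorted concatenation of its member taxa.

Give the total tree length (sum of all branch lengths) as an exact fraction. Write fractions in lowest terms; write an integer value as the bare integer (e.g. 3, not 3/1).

188/3

1. join A+S (d=10) ⇒ AS; edges |A|=5, |S|=5
  updated: d(AS,I)=39/2, d(AS,L)=34, d(AS,N)=61/2
2. join AS+I (d=39/2) ⇒ AIS; edges |AS|=19/4, |I|=39/4
  updated: d(AIS,L)=35, d(AIS,N)=85/3
3. join AIS+N (d=85/3) ⇒ AINS; edges |AIS|=53/12, |N|=85/6
  updated: d(AINS,L)=135/4
4. join AINS+L (d=135/4) ⇒ AILNS; edges |AINS|=65/24, |L|=135/8
final tree: ((((A:5,S:5):19/4,I:39/4):53/12,N:85/6):65/24,L:135/8)
total length: 188/3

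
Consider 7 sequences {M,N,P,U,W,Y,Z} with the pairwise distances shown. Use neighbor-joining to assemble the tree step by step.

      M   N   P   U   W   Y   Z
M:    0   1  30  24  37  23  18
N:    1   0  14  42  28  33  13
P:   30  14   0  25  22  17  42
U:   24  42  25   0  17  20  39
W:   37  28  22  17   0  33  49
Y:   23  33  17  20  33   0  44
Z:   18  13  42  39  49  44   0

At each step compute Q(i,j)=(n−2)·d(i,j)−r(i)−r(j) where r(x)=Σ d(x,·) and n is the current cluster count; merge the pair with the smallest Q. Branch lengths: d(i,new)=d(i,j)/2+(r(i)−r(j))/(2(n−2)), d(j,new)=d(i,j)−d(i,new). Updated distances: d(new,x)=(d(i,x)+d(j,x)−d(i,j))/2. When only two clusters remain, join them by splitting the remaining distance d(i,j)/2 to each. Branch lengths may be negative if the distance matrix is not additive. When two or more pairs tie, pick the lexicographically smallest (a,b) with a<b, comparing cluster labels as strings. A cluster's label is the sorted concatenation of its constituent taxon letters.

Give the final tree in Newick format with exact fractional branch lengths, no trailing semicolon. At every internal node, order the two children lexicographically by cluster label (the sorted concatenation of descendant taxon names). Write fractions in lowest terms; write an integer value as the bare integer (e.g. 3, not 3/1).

((((M:13/16,(N:-9/10,Z:139/10):35/16):243/16,(U:71/12,W:133/12):105/16):23/16,P:117/16):155/32,Y:155/32)

1. join N+Z (d=13, Q=-271) ⇒ NZ; edges |N|=-9/10, |Z|=139/10
  updated: d(M,NZ)=3, d(NZ,P)=43/2, d(NZ,U)=34, d(NZ,W)=32, d(NZ,Y)=32
2. join M+NZ (d=3, Q=-455/2) ⇒ MNZ; edges |M|=13/16, |NZ|=35/16
  updated: d(MNZ,P)=97/4, d(MNZ,U)=55/2, d(MNZ,W)=33, d(MNZ,Y)=26
3. join U+W (d=17, Q=-287/2) ⇒ UW; edges |U|=71/12, |W|=133/12
  updated: d(MNZ,UW)=87/4, d(P,UW)=15, d(UW,Y)=18
4. join MNZ+UW (d=87/4, Q=-333/4) ⇒ MNUWZ; edges |MNZ|=243/16, |UW|=105/16
  updated: d(MNUWZ,P)=35/4, d(MNUWZ,Y)=89/8
5. join MNUWZ+P (d=35/4, Q=-295/8) ⇒ MNPUWZ; edges |MNUWZ|=23/16, |P|=117/16
  updated: d(MNPUWZ,Y)=155/16
6. join MNPUWZ+Y (d=155/16) ⇒ MNPUWYZ; edges |MNPUWZ|=155/32, |Y|=155/32
final tree: ((((M:13/16,(N:-9/10,Z:139/10):35/16):243/16,(U:71/12,W:133/12):105/16):23/16,P:117/16):155/32,Y:155/32)
total length: 1171/16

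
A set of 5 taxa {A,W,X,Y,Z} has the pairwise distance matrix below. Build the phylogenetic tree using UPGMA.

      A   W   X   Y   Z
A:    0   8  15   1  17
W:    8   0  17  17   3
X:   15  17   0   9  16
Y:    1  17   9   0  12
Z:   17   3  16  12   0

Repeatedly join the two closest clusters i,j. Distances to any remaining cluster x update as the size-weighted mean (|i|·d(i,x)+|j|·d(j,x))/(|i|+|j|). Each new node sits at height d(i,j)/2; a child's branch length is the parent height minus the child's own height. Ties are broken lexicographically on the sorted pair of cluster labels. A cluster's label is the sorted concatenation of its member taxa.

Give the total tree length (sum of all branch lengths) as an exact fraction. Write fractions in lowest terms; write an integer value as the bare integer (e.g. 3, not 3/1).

step 1: merge (A,Y) at d=1; branch lengths A→1/2, Y→1/2; new cluster AY
  updated: d(AY,W)=25/2, d(AY,X)=12, d(AY,Z)=29/2
step 2: merge (W,Z) at d=3; branch lengths W→3/2, Z→3/2; new cluster WZ
  updated: d(AY,WZ)=27/2, d(WZ,X)=33/2
step 3: merge (AY,X) at d=12; branch lengths AY→11/2, X→6; new cluster AXY
  updated: d(AXY,WZ)=29/2
step 4: merge (AXY,WZ) at d=29/2; branch lengths AXY→5/4, WZ→23/4; new cluster AWXYZ
final tree: (((A:1/2,Y:1/2):11/2,X:6):5/4,(W:3/2,Z:3/2):23/4)
total length: 45/2

45/2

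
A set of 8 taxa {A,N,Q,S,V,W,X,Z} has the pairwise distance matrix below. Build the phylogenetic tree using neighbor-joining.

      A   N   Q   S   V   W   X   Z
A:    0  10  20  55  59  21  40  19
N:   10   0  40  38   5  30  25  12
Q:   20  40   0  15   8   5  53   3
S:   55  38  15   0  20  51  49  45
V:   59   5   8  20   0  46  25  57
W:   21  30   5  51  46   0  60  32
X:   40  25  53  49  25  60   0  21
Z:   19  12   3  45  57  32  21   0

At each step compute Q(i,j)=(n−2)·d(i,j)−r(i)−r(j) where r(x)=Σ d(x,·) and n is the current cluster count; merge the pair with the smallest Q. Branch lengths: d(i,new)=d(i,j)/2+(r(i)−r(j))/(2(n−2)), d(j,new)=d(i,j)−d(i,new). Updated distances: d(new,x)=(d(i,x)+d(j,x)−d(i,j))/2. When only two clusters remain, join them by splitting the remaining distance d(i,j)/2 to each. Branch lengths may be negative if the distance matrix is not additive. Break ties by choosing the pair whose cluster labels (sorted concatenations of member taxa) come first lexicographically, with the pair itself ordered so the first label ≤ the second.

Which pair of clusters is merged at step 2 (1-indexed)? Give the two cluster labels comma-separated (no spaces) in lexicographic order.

Q,W

step 1: merge (S,V) at d=20, Q=-373; branch lengths S→173/12, V→67/12; new cluster SV
  updated: d(A,SV)=47, d(N,SV)=23/2, d(Q,SV)=3/2, d(SV,W)=77/2, d(SV,X)=27, d(SV,Z)=41
step 2: merge (Q,W) at d=5, Q=-284; branch lengths Q→-39/10, W→89/10; new cluster QW
  updated: d(A,QW)=18, d(N,QW)=65/2, d(QW,SV)=35/2, d(QW,X)=54, d(QW,Z)=15
step 3: merge (QW,SV) at d=35/2, Q=-211; branch lengths QW→63/8, SV→77/8; new cluster QSVW
  updated: d(A,QSVW)=95/4, d(N,QSVW)=53/4, d(QSVW,X)=127/4, d(QSVW,Z)=77/4
step 4: merge (X,Z) at d=21, Q=-126; branch lengths X→73/4, Z→11/4; new cluster XZ
  updated: d(A,XZ)=19, d(N,XZ)=8, d(QSVW,XZ)=15
step 5: merge (A,N) at d=10, Q=-64; branch lengths A→83/8, N→-3/8; new cluster AN
  updated: d(AN,QSVW)=27/2, d(AN,XZ)=17/2
step 6: merge (AN,QSVW) at d=27/2, Q=-37; branch lengths AN→7/2, QSVW→10; new cluster ANQSVW
  updated: d(ANQSVW,XZ)=5
step 7: merge (ANQSVW,XZ) at d=5; branch lengths ANQSVW→5/2, XZ→5/2; new cluster ANQSVWXZ
final tree: (((A:83/8,N:-3/8):7/2,((Q:-39/10,W:89/10):63/8,(S:173/12,V:67/12):77/8):10):5/2,(X:73/4,Z:11/4):5/2)
total length: 92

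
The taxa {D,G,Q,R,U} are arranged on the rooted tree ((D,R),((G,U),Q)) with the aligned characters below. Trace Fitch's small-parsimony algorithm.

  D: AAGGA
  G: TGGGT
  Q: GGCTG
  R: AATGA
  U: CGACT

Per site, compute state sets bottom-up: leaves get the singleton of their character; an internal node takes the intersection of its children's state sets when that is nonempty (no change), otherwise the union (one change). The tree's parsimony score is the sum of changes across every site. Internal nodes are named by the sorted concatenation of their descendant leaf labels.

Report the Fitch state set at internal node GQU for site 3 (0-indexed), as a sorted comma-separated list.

C,G,T

site 0, node DR: D={A} ∩ R={A} → {A} (+0)
site 0, node GU: G={T} ∪ U={C} → {C,T} (+1)
site 0, node GQU: GU={C,T} ∪ Q={G} → {C,G,T} (+1)
site 0, node DGQRU: DR={A} ∪ GQU={C,G,T} → {A,C,G,T} (+1)
site 1, node DR: D={A} ∩ R={A} → {A} (+0)
site 1, node GU: G={G} ∩ U={G} → {G} (+0)
site 1, node GQU: GU={G} ∩ Q={G} → {G} (+0)
site 1, node DGQRU: DR={A} ∪ GQU={G} → {A,G} (+1)
site 2, node DR: D={G} ∪ R={T} → {G,T} (+1)
site 2, node GU: G={G} ∪ U={A} → {A,G} (+1)
site 2, node GQU: GU={A,G} ∪ Q={C} → {A,C,G} (+1)
site 2, node DGQRU: DR={G,T} ∩ GQU={A,C,G} → {G} (+0)
site 3, node DR: D={G} ∩ R={G} → {G} (+0)
site 3, node GU: G={G} ∪ U={C} → {C,G} (+1)
site 3, node GQU: GU={C,G} ∪ Q={T} → {C,G,T} (+1)
site 3, node DGQRU: DR={G} ∩ GQU={C,G,T} → {G} (+0)
site 4, node DR: D={A} ∩ R={A} → {A} (+0)
site 4, node GU: G={T} ∩ U={T} → {T} (+0)
site 4, node GQU: GU={T} ∪ Q={G} → {G,T} (+1)
site 4, node DGQRU: DR={A} ∪ GQU={G,T} → {A,G,T} (+1)
per-site changes: [3, 1, 3, 2, 2]; total = 11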